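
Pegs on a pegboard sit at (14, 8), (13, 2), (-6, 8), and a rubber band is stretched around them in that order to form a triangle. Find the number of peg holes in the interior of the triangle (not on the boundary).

By the shoelace formula, twice the signed area is |(14·2 − 13·8) + (13·8 − (-6)·2) + ((-6)·8 − 14·8)| = 120, so the area is 60.
Along each edge there are gcd(|Δx|,|Δy|)+1 lattice points, so counting each shared vertex once the boundary has gcd(1,6) + gcd(19,6) + gcd(20,0) = 1+1+20 = 22.
Pick's theorem gives I = A − B/2 + 1 = 60 − 22/2 + 1 = 50.

50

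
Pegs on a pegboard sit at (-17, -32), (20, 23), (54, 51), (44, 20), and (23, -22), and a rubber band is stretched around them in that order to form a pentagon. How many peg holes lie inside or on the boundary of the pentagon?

Using the shoelace formula, 2A = |[(-17)·23 − 20·(-32)] + [20·51 − 54·23] + [54·20 − 44·51] + [44·(-22) − 23·20] + [23·(-32) − (-17)·(-22)]| = 3675, so the area is 3675/2.
The number of boundary lattice points is Σ gcd(|Δx|,|Δy|) = gcd(37,55) + gcd(34,28) + gcd(10,31) + gcd(21,42) + gcd(40,10) = 1+2+1+21+10 = 35.
Pick's theorem gives I = A − B/2 + 1 = 3675/2 − 35/2 + 1 = 1821, so the closed region contains I + B = 1821 + 35 = 1856 lattice points.

1856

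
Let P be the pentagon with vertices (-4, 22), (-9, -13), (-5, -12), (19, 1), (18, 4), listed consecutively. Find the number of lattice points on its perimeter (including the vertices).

Summing gcd(|Δx|,|Δy|) over the edges gives the boundary count: gcd(5,35) + gcd(4,1) + gcd(24,13) + gcd(1,3) + gcd(22,18) = 5+1+1+1+2 = 10.

10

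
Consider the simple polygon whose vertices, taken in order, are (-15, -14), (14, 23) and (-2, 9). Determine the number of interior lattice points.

The shoelace formula gives twice the area as |((-15)·23 − 14·(-14)) + (14·9 − (-2)·23) + ((-2)·(-14) − (-15)·9)| = 186, so the area is 93.
Along each edge there are gcd(|Δx|,|Δy|)+1 lattice points, so counting each shared vertex once the boundary has gcd(29,37) + gcd(16,14) + gcd(13,23) = 1+2+1 = 4.
By Pick's theorem A = I + B/2 − 1, so I = 93 − 4/2 + 1 = 92.

92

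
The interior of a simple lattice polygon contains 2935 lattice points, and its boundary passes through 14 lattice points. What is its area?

By Pick's theorem, A = I + B/2 − 1 = 2935 + 14/2 − 1 = 2941.

2941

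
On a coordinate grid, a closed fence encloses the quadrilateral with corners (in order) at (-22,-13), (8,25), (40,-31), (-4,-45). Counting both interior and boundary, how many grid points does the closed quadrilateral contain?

2286

Using the shoelace formula, 2A = |((-22)·25 − 8·(-13)) + (8·(-31) − 40·25) + (40·(-45) − (-4)·(-31)) + ((-4)·(-13) − (-22)·(-45))| = 4556, so the area is 2278.
Summing gcd(|Δx|,|Δy|) over the edges gives the boundary count: gcd(30,38) + gcd(32,56) + gcd(44,14) + gcd(18,32) = 2+8+2+2 = 14.
Pick's theorem gives I = A − B/2 + 1 = 2278 − 14/2 + 1 = 2272, so the closed region contains I + B = 2272 + 14 = 2286 lattice points.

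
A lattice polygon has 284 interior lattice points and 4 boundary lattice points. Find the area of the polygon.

285

Pick's theorem states A = I + B/2 − 1, so A = 284 + 4/2 − 1 = 285.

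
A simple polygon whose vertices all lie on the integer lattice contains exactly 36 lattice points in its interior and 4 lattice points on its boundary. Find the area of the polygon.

37

By Pick's theorem, A = I + B/2 − 1 = 36 + 4/2 − 1 = 37.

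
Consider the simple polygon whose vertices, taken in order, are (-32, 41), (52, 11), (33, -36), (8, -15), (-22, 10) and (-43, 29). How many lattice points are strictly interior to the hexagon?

By the shoelace formula, twice the signed area is |((-32)·11 − 52·41) + (52·(-36) − 33·11) + (33·(-15) − 8·(-36)) + (8·10 − (-22)·(-15)) + ((-22)·29 − (-43)·10) + ((-43)·41 − (-32)·29)| = 6219, so the area is 3109.5.
Along each edge there are gcd(|Δx|,|Δy|)+1 lattice points, so counting each shared vertex once the boundary has gcd(84,30) + gcd(19,47) + gcd(25,21) + gcd(30,25) + gcd(21,19) + gcd(11,12) = 6+1+1+5+1+1 = 15.
By Pick's theorem A = I + B/2 − 1, so I = 3109.5 − 15/2 + 1 = 3103.

3103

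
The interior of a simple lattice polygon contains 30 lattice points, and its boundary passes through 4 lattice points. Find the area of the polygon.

31

By Pick's theorem, A = I + B/2 − 1 = 30 + 4/2 − 1 = 31.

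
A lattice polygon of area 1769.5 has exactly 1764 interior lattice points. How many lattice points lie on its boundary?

13

Pick's theorem gives A = I + B/2 − 1, so B = 2(A − I + 1) = 2(1769.5 − 1764 + 1) = 13.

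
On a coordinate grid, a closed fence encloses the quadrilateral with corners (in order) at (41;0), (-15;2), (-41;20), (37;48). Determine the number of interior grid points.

2402

By the shoelace formula, twice the signed area is |(41·2 − (-15)·0) + ((-15)·20 − (-41)·2) + ((-41)·48 − 37·20) + (37·0 − 41·48)| = 4812, so the area is 2406.
Along each edge there are gcd(|Δx|,|Δy|)+1 lattice points, so counting each shared vertex once the boundary has gcd(56,2) + gcd(26,18) + gcd(78,28) + gcd(4,48) = 2+2+2+4 = 10.
By Pick's theorem A = I + B/2 − 1, so I = 2406 − 10/2 + 1 = 2402.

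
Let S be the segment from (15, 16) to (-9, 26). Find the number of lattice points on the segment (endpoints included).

The number of lattice points on a segment between lattice points is gcd(|Δx|,|Δy|) + 1 = gcd(24,10) + 1 = 2 + 1 = 3.

3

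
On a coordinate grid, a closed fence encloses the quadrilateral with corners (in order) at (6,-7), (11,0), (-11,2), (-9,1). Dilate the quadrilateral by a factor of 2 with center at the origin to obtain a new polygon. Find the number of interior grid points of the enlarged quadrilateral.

Using the shoelace formula, 2A = |(6·0 − 11·(-7)) + (11·2 − (-11)·0) + ((-11)·1 − (-9)·2) + ((-9)·(-7) − 6·1)| = 163, so the area is 163/2.
Summing gcd(|Δx|,|Δy|) over the edges gives the boundary count: gcd(5,7) + gcd(22,2) + gcd(2,1) + gcd(15,8) = 1+2+1+1 = 5.
Scaling by 2 multiplies the area by 2² = 4 (so the new area is 326) and multiplies the boundary lattice-point count by 2, giving 10.
By Pick's theorem, the interior count of the dilated polygon is 326 − 10/2 + 1 = 322.

322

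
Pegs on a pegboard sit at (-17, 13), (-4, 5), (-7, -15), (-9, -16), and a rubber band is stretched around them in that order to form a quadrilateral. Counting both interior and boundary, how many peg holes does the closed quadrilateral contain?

The shoelace formula gives twice the area as |[(-17)·5 − (-4)·13] + [(-4)·(-15) − (-7)·5] + [(-7)·(-16) − (-9)·(-15)] + [(-9)·13 − (-17)·(-16)]| = 350, so the area is 175.
Along each edge there are gcd(|Δx|,|Δy|)+1 lattice points, so counting each shared vertex once the boundary has gcd(13,8) + gcd(3,20) + gcd(2,1) + gcd(8,29) = 1+1+1+1 = 4.
Pick's theorem gives I = A − B/2 + 1 = 175 − 4/2 + 1 = 174, so the closed region contains I + B = 174 + 4 = 178 lattice points.

178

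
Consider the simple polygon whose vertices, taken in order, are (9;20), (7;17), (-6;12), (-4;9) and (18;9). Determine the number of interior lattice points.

125

The shoelace formula gives twice the area as |[9·17 − 7·20] + [7·12 − (-6)·17] + [(-6)·9 − (-4)·12] + [(-4)·9 − 18·9] + [18·20 − 9·9]| = 274, so the area is 137.
Summing gcd(|Δx|,|Δy|) over the edges gives the boundary count: gcd(2,3) + gcd(13,5) + gcd(2,3) + gcd(22,0) + gcd(9,11) = 1+1+1+22+1 = 26.
By Pick's theorem A = I + B/2 − 1, so I = 137 − 26/2 + 1 = 125.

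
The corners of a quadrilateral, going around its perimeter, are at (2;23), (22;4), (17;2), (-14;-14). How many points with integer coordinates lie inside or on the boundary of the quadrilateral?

516

By the shoelace formula, twice the signed area is |[2·4 − 22·23] + [22·2 − 17·4] + [17·(-14) − (-14)·2] + [(-14)·23 − 2·(-14)]| = 1026, so the area is 513.
Summing gcd(|Δx|,|Δy|) over the edges gives the boundary count: gcd(20,19) + gcd(5,2) + gcd(31,16) + gcd(16,37) = 1+1+1+1 = 4.
Pick's theorem gives I = A − B/2 + 1 = 513 − 4/2 + 1 = 512, so the closed region contains I + B = 512 + 4 = 516 lattice points.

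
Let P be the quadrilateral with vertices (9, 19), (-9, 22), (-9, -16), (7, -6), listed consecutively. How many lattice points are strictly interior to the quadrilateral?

511

The shoelace formula gives twice the area as |(9·22 − (-9)·19) + ((-9)·(-16) − (-9)·22) + ((-9)·(-6) − 7·(-16)) + (7·19 − 9·(-6))| = 1064, so the area is 532.
The number of boundary lattice points is Σ gcd(|Δx|,|Δy|) = gcd(18,3) + gcd(0,38) + gcd(16,10) + gcd(2,25) = 3+38+2+1 = 44.
Pick's theorem gives I = A − B/2 + 1 = 532 − 44/2 + 1 = 511.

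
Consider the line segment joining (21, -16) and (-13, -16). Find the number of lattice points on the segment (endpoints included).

The number of lattice points on a segment between lattice points is gcd(|Δx|,|Δy|) + 1 = gcd(34,0) + 1 = 34 + 1 = 35.

35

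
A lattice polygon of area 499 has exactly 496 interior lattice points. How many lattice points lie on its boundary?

Pick's theorem gives A = I + B/2 − 1, so B = 2(A − I + 1) = 2(499 − 496 + 1) = 8.

8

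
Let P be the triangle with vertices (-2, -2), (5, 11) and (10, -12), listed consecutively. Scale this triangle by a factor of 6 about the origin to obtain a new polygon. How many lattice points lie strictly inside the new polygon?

Using the shoelace formula, 2A = |[(-2)·11 − 5·(-2)] + [5·(-12) − 10·11] + [10·(-2) − (-2)·(-12)]| = 226, so the area is 113.
Along each edge there are gcd(|Δx|,|Δy|)+1 lattice points, so counting each shared vertex once the boundary has gcd(7,13) + gcd(5,23) + gcd(12,10) = 1+1+2 = 4.
Scaling by 6 multiplies the area by 6² = 36 (so the new area is 4068) and multiplies the boundary lattice-point count by 6, giving 24.
By Pick's theorem, the interior count of the dilated polygon is 4068 − 24/2 + 1 = 4057.

4057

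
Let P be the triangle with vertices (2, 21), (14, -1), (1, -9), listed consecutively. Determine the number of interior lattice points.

190

The shoelace formula gives twice the area as |[2·(-1) − 14·21] + [14·(-9) − 1·(-1)] + [1·21 − 2·(-9)]| = 382, so the area is 191.
The number of boundary lattice points is Σ gcd(|Δx|,|Δy|) = gcd(12,22) + gcd(13,8) + gcd(1,30) = 2+1+1 = 4.
Pick's theorem gives I = A − B/2 + 1 = 191 − 4/2 + 1 = 190.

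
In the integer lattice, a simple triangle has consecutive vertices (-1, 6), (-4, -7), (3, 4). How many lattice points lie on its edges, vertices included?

4

The number of boundary lattice points is Σ gcd(|Δx|,|Δy|) = gcd(3,13) + gcd(7,11) + gcd(4,2) = 1+1+2 = 4.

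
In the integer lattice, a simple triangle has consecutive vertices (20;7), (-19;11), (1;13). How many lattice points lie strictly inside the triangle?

The shoelace formula gives twice the area as |(20·11 − (-19)·7) + ((-19)·13 − 1·11) + (1·7 − 20·13)| = 158, so the area is 79.
The number of boundary lattice points is Σ gcd(|Δx|,|Δy|) = gcd(39,4) + gcd(20,2) + gcd(19,6) = 1+2+1 = 4.
Pick's theorem gives I = A − B/2 + 1 = 79 − 4/2 + 1 = 78.

78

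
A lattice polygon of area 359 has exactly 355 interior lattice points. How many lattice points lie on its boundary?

10

Pick's theorem gives A = I + B/2 − 1, so B = 2(A − I + 1) = 2(359 − 355 + 1) = 10.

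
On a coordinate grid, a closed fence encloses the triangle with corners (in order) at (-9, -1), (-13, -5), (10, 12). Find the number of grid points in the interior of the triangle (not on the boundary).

By the shoelace formula, twice the signed area is |((-9)·(-5) − (-13)·(-1)) + ((-13)·12 − 10·(-5)) + (10·(-1) − (-9)·12)| = 24, so the area is 12.
Along each edge there are gcd(|Δx|,|Δy|)+1 lattice points, so counting each shared vertex once the boundary has gcd(4,4) + gcd(23,17) + gcd(19,13) = 4+1+1 = 6.
Pick's theorem gives I = A − B/2 + 1 = 12 − 6/2 + 1 = 10.

10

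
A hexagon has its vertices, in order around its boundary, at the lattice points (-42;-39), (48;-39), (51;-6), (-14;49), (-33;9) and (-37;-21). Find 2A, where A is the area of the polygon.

10704

Using the shoelace formula, 2A = |((-42)·(-39) − 48·(-39)) + (48·(-6) − 51·(-39)) + (51·49 − (-14)·(-6)) + ((-14)·9 − (-33)·49) + ((-33)·(-21) − (-37)·9) + ((-37)·(-39) − (-42)·(-21))| = 10704, so the area is 5352.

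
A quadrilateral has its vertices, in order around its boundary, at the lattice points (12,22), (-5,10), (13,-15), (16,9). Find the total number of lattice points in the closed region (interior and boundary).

392

By the shoelace formula, twice the signed area is |(12·10 − (-5)·22) + ((-5)·(-15) − 13·10) + (13·9 − 16·(-15)) + (16·22 − 12·9)| = 776, so the area is 388.
The number of boundary lattice points is Σ gcd(|Δx|,|Δy|) = gcd(17,12) + gcd(18,25) + gcd(3,24) + gcd(4,13) = 1+1+3+1 = 6.
Pick's theorem gives I = A − B/2 + 1 = 388 − 6/2 + 1 = 386, so the closed region contains I + B = 386 + 6 = 392 lattice points.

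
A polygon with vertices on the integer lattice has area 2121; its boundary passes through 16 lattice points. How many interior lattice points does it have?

From Pick's theorem, I = A − B/2 + 1 = 2121 − 16/2 + 1 = 2114.

2114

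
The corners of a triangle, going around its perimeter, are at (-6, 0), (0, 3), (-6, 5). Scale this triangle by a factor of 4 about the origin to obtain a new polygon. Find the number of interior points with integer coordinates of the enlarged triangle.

By the shoelace formula, twice the signed area is |((-6)·3 − 0·0) + (0·5 − (-6)·3) + ((-6)·0 − (-6)·5)| = 30, so the area is 15.
Summing gcd(|Δx|,|Δy|) over the edges gives the boundary count: gcd(6,3) + gcd(6,2) + gcd(0,5) = 3+2+5 = 10.
Scaling by 4 multiplies the area by 4² = 16 (so the new area is 240) and multiplies the boundary lattice-point count by 4, giving 40.
By Pick's theorem, the interior count of the dilated polygon is 240 − 40/2 + 1 = 221.

221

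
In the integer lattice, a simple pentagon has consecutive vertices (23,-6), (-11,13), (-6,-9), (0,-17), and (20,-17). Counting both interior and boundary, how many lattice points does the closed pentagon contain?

575

By the shoelace formula, twice the signed area is |[23·13 − (-11)·(-6)] + [(-11)·(-9) − (-6)·13] + [(-6)·(-17) − 0·(-9)] + [0·(-17) − 20·(-17)] + [20·(-6) − 23·(-17)]| = 1123, so the area is 1123/2.
The number of boundary lattice points is Σ gcd(|Δx|,|Δy|) = gcd(34,19) + gcd(5,22) + gcd(6,8) + gcd(20,0) + gcd(3,11) = 1+1+2+20+1 = 25.
Pick's theorem gives I = A − B/2 + 1 = 1123/2 − 25/2 + 1 = 550, so the closed region contains I + B = 550 + 25 = 575 lattice points.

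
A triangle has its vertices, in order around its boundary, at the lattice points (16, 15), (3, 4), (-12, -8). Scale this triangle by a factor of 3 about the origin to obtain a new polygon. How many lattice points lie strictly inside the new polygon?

By the shoelace formula, twice the signed area is |(16·4 − 3·15) + (3·(-8) − (-12)·4) + ((-12)·15 − 16·(-8))| = 9, so the area is 4.5.
The number of boundary lattice points is Σ gcd(|Δx|,|Δy|) = gcd(13,11) + gcd(15,12) + gcd(28,23) = 1+3+1 = 5.
Scaling by 3 multiplies the area by 3² = 9 (so the new area is 81/2) and multiplies the boundary lattice-point count by 3, giving 15.
By Pick's theorem, the interior count of the dilated polygon is 81/2 − 15/2 + 1 = 34.

34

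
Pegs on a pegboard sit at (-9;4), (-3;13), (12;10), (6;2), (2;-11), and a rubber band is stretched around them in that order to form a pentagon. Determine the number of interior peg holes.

By the shoelace formula, twice the signed area is |[(-9)·13 − (-3)·4] + [(-3)·10 − 12·13] + [12·2 − 6·10] + [6·(-11) − 2·2] + [2·4 − (-9)·(-11)]| = 488, so the area is 244.
The number of boundary lattice points is Σ gcd(|Δx|,|Δy|) = gcd(6,9) + gcd(15,3) + gcd(6,8) + gcd(4,13) + gcd(11,15) = 3+3+2+1+1 = 10.
By Pick's theorem A = I + B/2 − 1, so I = 244 − 10/2 + 1 = 240.

240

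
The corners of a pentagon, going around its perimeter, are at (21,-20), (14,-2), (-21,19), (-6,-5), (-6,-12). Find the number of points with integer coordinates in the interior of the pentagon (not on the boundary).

539

By the shoelace formula, twice the signed area is |(21·(-2) − 14·(-20)) + (14·19 − (-21)·(-2)) + ((-21)·(-5) − (-6)·19) + ((-6)·(-12) − (-6)·(-5)) + ((-6)·(-20) − 21·(-12))| = 1095, so the area is 547.5.
Along each edge there are gcd(|Δx|,|Δy|)+1 lattice points, so counting each shared vertex once the boundary has gcd(7,18) + gcd(35,21) + gcd(15,24) + gcd(0,7) + gcd(27,8) = 1+7+3+7+1 = 19.
Pick's theorem gives I = A − B/2 + 1 = 547.5 − 19/2 + 1 = 539.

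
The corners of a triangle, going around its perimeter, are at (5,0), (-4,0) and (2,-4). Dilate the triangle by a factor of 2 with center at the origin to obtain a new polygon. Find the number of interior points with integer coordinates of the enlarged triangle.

61

The shoelace formula gives twice the area as |(5·0 − (-4)·0) + ((-4)·(-4) − 2·0) + (2·0 − 5·(-4))| = 36, so the area is 18.
The number of boundary lattice points is Σ gcd(|Δx|,|Δy|) = gcd(9,0) + gcd(6,4) + gcd(3,4) = 9+2+1 = 12.
Scaling by 2 multiplies the area by 2² = 4 (so the new area is 72) and multiplies the boundary lattice-point count by 2, giving 24.
By Pick's theorem, the interior count of the dilated polygon is 72 − 24/2 + 1 = 61.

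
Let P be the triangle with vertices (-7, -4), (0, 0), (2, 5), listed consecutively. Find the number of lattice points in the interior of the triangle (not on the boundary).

9

The shoelace formula gives twice the area as |((-7)·0 − 0·(-4)) + (0·5 − 2·0) + (2·(-4) − (-7)·5)| = 27, so the area is 13.5.
Along each edge there are gcd(|Δx|,|Δy|)+1 lattice points, so counting each shared vertex once the boundary has gcd(7,4) + gcd(2,5) + gcd(9,9) = 1+1+9 = 11.
Pick's theorem gives I = A − B/2 + 1 = 13.5 − 11/2 + 1 = 9.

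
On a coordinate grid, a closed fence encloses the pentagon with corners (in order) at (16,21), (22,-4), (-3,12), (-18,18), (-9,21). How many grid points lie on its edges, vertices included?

Summing gcd(|Δx|,|Δy|) over the edges gives the boundary count: gcd(6,25) + gcd(25,16) + gcd(15,6) + gcd(9,3) + gcd(25,0) = 1+1+3+3+25 = 33.

33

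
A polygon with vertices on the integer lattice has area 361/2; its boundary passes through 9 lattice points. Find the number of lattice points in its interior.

177

Pick's theorem A = I + B/2 − 1 rearranges to I = A − B/2 + 1 = 361/2 − 9/2 + 1 = 177.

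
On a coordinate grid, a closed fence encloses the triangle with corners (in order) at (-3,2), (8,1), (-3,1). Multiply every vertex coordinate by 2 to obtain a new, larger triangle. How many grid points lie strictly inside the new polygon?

Using the shoelace formula, 2A = |((-3)·1 − 8·2) + (8·1 − (-3)·1) + ((-3)·2 − (-3)·1)| = 11, so the area is 5.5.
Along each edge there are gcd(|Δx|,|Δy|)+1 lattice points, so counting each shared vertex once the boundary has gcd(11,1) + gcd(11,0) + gcd(0,1) = 1+11+1 = 13.
Scaling by 2 multiplies the area by 2² = 4 (so the new area is 22) and multiplies the boundary lattice-point count by 2, giving 26.
By Pick's theorem, the interior count of the dilated polygon is 22 − 26/2 + 1 = 10.

10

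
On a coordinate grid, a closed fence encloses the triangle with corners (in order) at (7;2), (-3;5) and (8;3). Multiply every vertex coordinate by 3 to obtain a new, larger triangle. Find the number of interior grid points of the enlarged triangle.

The shoelace formula gives twice the area as |(7·5 − (-3)·2) + ((-3)·3 − 8·5) + (8·2 − 7·3)| = 13, so the area is 13/2.
Summing gcd(|Δx|,|Δy|) over the edges gives the boundary count: gcd(10,3) + gcd(11,2) + gcd(1,1) = 1+1+1 = 3.
Scaling by 3 multiplies the area by 3² = 9 (so the new area is 58.5) and multiplies the boundary lattice-point count by 3, giving 9.
By Pick's theorem, the interior count of the dilated polygon is 58.5 − 9/2 + 1 = 55.

55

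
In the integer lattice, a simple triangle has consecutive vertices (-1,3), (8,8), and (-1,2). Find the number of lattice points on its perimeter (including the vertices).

Summing gcd(|Δx|,|Δy|) over the edges gives the boundary count: gcd(9,5) + gcd(9,6) + gcd(0,1) = 1+3+1 = 5.

5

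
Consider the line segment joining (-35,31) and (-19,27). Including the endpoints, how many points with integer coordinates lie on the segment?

5

The number of lattice points on a segment between lattice points is gcd(|Δx|,|Δy|) + 1 = gcd(16,4) + 1 = 4 + 1 = 5.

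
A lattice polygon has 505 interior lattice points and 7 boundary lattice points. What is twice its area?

Pick's theorem states A = I + B/2 − 1, so A = 505 + 7/2 − 1 = 1015/2.
Hence 2A = 1015.

1015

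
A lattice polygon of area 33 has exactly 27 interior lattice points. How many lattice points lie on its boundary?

14

Pick's theorem gives A = I + B/2 − 1, so B = 2(A − I + 1) = 2(33 − 27 + 1) = 14.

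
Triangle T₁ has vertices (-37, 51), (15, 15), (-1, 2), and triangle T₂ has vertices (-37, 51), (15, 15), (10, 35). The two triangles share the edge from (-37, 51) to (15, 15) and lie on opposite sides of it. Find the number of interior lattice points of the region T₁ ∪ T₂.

The union is the simple quadrilateral with vertices (-37, 51), (-1, 2), (15, 15), (10, 35) in order.
By the shoelace formula, twice the signed area is |((-37)·2 − (-1)·51) + ((-1)·15 − 15·2) + (15·35 − 10·15) + (10·51 − (-37)·35)| = 2112, so the area is 1056.
Along each edge there are gcd(|Δx|,|Δy|)+1 lattice points, so counting each shared vertex once the boundary has gcd(36,49) + gcd(16,13) + gcd(5,20) + gcd(47,16) = 1+1+5+1 = 8.
By Pick's theorem I = A − B/2 + 1 = 1056 − 8/2 + 1 = 1053.

1053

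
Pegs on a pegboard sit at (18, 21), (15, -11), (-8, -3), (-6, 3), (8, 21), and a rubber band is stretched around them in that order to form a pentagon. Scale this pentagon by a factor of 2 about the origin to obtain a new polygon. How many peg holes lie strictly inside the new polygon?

The shoelace formula gives twice the area as |(18·(-11) − 15·21) + (15·(-3) − (-8)·(-11)) + ((-8)·3 − (-6)·(-3)) + ((-6)·21 − 8·3) + (8·21 − 18·21)| = 1048, so the area is 524.
The number of boundary lattice points is Σ gcd(|Δx|,|Δy|) = gcd(3,32) + gcd(23,8) + gcd(2,6) + gcd(14,18) + gcd(10,0) = 1+1+2+2+10 = 16.
Scaling by 2 multiplies the area by 2² = 4 (so the new area is 2096) and multiplies the boundary lattice-point count by 2, giving 32.
By Pick's theorem, the interior count of the dilated polygon is 2096 − 32/2 + 1 = 2081.

2081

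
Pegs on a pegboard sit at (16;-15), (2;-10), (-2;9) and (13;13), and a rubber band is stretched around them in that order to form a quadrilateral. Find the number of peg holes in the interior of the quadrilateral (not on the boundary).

By the shoelace formula, twice the signed area is |(16·(-10) − 2·(-15)) + (2·9 − (-2)·(-10)) + ((-2)·13 − 13·9) + (13·(-15) − 16·13)| = 678, so the area is 339.
Along each edge there are gcd(|Δx|,|Δy|)+1 lattice points, so counting each shared vertex once the boundary has gcd(14,5) + gcd(4,19) + gcd(15,4) + gcd(3,28) = 1+1+1+1 = 4.
By Pick's theorem A = I + B/2 − 1, so I = 339 − 4/2 + 1 = 338.

338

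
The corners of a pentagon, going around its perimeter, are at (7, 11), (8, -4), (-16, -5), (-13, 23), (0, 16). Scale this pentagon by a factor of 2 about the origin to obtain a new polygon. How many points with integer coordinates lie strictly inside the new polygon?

1942

The shoelace formula gives twice the area as |(7·(-4) − 8·11) + (8·(-5) − (-16)·(-4)) + ((-16)·23 − (-13)·(-5)) + ((-13)·16 − 0·23) + (0·11 − 7·16)| = 973, so the area is 486.5.
Summing gcd(|Δx|,|Δy|) over the edges gives the boundary count: gcd(1,15) + gcd(24,1) + gcd(3,28) + gcd(13,7) + gcd(7,5) = 1+1+1+1+1 = 5.
Scaling by 2 multiplies the area by 2² = 4 (so the new area is 1946) and multiplies the boundary lattice-point count by 2, giving 10.
By Pick's theorem, the interior count of the dilated polygon is 1946 − 10/2 + 1 = 1942.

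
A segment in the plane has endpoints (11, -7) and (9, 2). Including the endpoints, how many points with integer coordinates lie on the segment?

2

The number of lattice points on a segment between lattice points is gcd(|Δx|,|Δy|) + 1 = gcd(2,9) + 1 = 1 + 1 = 2.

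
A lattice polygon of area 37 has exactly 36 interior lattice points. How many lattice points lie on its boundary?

Pick's theorem gives A = I + B/2 − 1, so B = 2(A − I + 1) = 2(37 − 36 + 1) = 4.

4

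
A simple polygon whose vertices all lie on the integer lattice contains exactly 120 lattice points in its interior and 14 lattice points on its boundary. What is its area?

126

By Pick's theorem, A = I + B/2 − 1 = 120 + 14/2 − 1 = 126.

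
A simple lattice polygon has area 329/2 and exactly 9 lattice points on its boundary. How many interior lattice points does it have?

161

Pick's theorem A = I + B/2 − 1 rearranges to I = A − B/2 + 1 = 329/2 − 9/2 + 1 = 161.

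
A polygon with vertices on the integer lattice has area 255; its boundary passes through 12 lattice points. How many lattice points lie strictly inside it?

Pick's theorem A = I + B/2 − 1 rearranges to I = A − B/2 + 1 = 255 − 12/2 + 1 = 250.

250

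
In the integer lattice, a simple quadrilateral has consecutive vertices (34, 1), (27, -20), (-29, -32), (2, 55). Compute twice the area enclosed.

Using the shoelace formula, 2A = |(34·(-20) − 27·1) + (27·(-32) − (-29)·(-20)) + ((-29)·55 − 2·(-32)) + (2·1 − 34·55)| = 5550, so the area is 2775.

5550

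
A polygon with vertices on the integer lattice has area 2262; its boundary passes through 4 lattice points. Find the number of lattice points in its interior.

From Pick's theorem, I = A − B/2 + 1 = 2262 − 4/2 + 1 = 2261.

2261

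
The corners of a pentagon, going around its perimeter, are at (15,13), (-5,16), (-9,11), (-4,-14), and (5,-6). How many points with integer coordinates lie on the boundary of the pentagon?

Summing gcd(|Δx|,|Δy|) over the edges gives the boundary count: gcd(20,3) + gcd(4,5) + gcd(5,25) + gcd(9,8) + gcd(10,19) = 1+1+5+1+1 = 9.

9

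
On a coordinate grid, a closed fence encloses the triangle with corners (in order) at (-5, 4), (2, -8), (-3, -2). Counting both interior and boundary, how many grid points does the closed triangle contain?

The shoelace formula gives twice the area as |[(-5)·(-8) − 2·4] + [2·(-2) − (-3)·(-8)] + [(-3)·4 − (-5)·(-2)]| = 18, so the area is 9.
Summing gcd(|Δx|,|Δy|) over the edges gives the boundary count: gcd(7,12) + gcd(5,6) + gcd(2,6) = 1+1+2 = 4.
Pick's theorem gives I = A − B/2 + 1 = 9 − 4/2 + 1 = 8, so the closed region contains I + B = 8 + 4 = 12 lattice points.

12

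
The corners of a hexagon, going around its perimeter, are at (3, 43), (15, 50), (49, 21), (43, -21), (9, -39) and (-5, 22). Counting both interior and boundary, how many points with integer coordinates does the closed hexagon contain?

Using the shoelace formula, 2A = |[3·50 − 15·43] + [15·21 − 49·50] + [49·(-21) − 43·21] + [43·(-39) − 9·(-21)] + [9·22 − (-5)·(-39)] + [(-5)·43 − 3·22]| = 6328, so the area is 3164.
The number of boundary lattice points is Σ gcd(|Δx|,|Δy|) = gcd(12,7) + gcd(34,29) + gcd(6,42) + gcd(34,18) + gcd(14,61) + gcd(8,21) = 1+1+6+2+1+1 = 12.
Pick's theorem gives I = A − B/2 + 1 = 3164 − 12/2 + 1 = 3159, so the closed region contains I + B = 3159 + 12 = 3171 lattice points.

3171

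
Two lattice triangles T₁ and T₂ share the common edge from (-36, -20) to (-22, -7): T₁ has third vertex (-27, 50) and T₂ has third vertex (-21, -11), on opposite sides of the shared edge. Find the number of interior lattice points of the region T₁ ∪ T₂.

The union is the simple quadrilateral with vertices (-36, -20), (-27, 50), (-22, -7), (-21, -11) in order.
The shoelace formula gives twice the area as |[(-36)·50 − (-27)·(-20)] + [(-27)·(-7) − (-22)·50] + [(-22)·(-11) − (-21)·(-7)] + [(-21)·(-20) − (-36)·(-11)]| = 932, so the area is 466.
The number of boundary lattice points is Σ gcd(|Δx|,|Δy|) = gcd(9,70) + gcd(5,57) + gcd(1,4) + gcd(15,9) = 1+1+1+3 = 6.
By Pick's theorem I = A − B/2 + 1 = 466 − 6/2 + 1 = 464.

464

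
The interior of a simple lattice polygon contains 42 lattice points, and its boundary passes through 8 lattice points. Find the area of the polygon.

By Pick's theorem, A = I + B/2 − 1 = 42 + 8/2 − 1 = 45.

45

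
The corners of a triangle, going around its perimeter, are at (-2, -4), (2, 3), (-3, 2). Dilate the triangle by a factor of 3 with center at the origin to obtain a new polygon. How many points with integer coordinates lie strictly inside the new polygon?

136

By the shoelace formula, twice the signed area is |((-2)·3 − 2·(-4)) + (2·2 − (-3)·3) + ((-3)·(-4) − (-2)·2)| = 31, so the area is 31/2.
The number of boundary lattice points is Σ gcd(|Δx|,|Δy|) = gcd(4,7) + gcd(5,1) + gcd(1,6) = 1+1+1 = 3.
Scaling by 3 multiplies the area by 3² = 9 (so the new area is 139.5) and multiplies the boundary lattice-point count by 3, giving 9.
By Pick's theorem, the interior count of the dilated polygon is 139.5 − 9/2 + 1 = 136.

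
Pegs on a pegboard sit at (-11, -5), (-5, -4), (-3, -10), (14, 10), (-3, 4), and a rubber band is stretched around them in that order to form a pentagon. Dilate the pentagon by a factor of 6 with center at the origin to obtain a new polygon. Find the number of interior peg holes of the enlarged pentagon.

5599

Using the shoelace formula, 2A = |((-11)·(-4) − (-5)·(-5)) + ((-5)·(-10) − (-3)·(-4)) + ((-3)·10 − 14·(-10)) + (14·4 − (-3)·10) + ((-3)·(-5) − (-11)·4)| = 312, so the area is 156.
Summing gcd(|Δx|,|Δy|) over the edges gives the boundary count: gcd(6,1) + gcd(2,6) + gcd(17,20) + gcd(17,6) + gcd(8,9) = 1+2+1+1+1 = 6.
Scaling by 6 multiplies the area by 6² = 36 (so the new area is 5616) and multiplies the boundary lattice-point count by 6, giving 36.
By Pick's theorem, the interior count of the dilated polygon is 5616 − 36/2 + 1 = 5599.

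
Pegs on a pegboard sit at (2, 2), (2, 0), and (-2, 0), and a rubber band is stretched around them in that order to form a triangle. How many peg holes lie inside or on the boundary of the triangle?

By the shoelace formula, twice the signed area is |[2·0 − 2·2] + [2·0 − (-2)·0] + [(-2)·2 − 2·0]| = 8, so the area is 4.
Along each edge there are gcd(|Δx|,|Δy|)+1 lattice points, so counting each shared vertex once the boundary has gcd(0,2) + gcd(4,0) + gcd(4,2) = 2+4+2 = 8.
Pick's theorem gives I = A − B/2 + 1 = 4 − 8/2 + 1 = 1, so the closed region contains I + B = 1 + 8 = 9 lattice points.

9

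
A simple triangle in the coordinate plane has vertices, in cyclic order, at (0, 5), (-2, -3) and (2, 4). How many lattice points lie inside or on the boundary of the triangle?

The shoelace formula gives twice the area as |[0·(-3) − (-2)·5] + [(-2)·4 − 2·(-3)] + [2·5 − 0·4]| = 18, so the area is 9.
Along each edge there are gcd(|Δx|,|Δy|)+1 lattice points, so counting each shared vertex once the boundary has gcd(2,8) + gcd(4,7) + gcd(2,1) = 2+1+1 = 4.
Pick's theorem gives I = A − B/2 + 1 = 9 − 4/2 + 1 = 8, so the closed region contains I + B = 8 + 4 = 12 lattice points.

12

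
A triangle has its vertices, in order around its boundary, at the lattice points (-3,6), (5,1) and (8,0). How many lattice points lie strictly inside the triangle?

Using the shoelace formula, 2A = |((-3)·1 − 5·6) + (5·0 − 8·1) + (8·6 − (-3)·0)| = 7, so the area is 3.5.
The number of boundary lattice points is Σ gcd(|Δx|,|Δy|) = gcd(8,5) + gcd(3,1) + gcd(11,6) = 1+1+1 = 3.
By Pick's theorem A = I + B/2 − 1, so I = 3.5 − 3/2 + 1 = 3.

3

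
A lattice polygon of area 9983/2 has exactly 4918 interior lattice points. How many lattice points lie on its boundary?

149

Pick's theorem gives A = I + B/2 − 1, so B = 2(A − I + 1) = 2(9983/2 − 4918 + 1) = 149.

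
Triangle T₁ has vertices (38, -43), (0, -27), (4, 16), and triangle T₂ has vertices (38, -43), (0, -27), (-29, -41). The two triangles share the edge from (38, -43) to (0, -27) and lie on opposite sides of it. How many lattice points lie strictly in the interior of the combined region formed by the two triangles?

The union is the simple quadrilateral with vertices (38, -43), (4, 16), (0, -27), (-29, -41) in order.
By the shoelace formula, twice the signed area is |[38·16 − 4·(-43)] + [4·(-27) − 0·16] + [0·(-41) − (-29)·(-27)] + [(-29)·(-43) − 38·(-41)]| = 2694, so the area is 1347.
Along each edge there are gcd(|Δx|,|Δy|)+1 lattice points, so counting each shared vertex once the boundary has gcd(34,59) + gcd(4,43) + gcd(29,14) + gcd(67,2) = 1+1+1+1 = 4.
By Pick's theorem I = A − B/2 + 1 = 1347 − 4/2 + 1 = 1346.

1346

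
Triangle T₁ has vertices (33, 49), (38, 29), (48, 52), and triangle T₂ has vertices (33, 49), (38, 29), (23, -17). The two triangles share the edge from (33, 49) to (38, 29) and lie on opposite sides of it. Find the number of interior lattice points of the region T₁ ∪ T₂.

420

The union is the simple quadrilateral with vertices (33, 49), (48, 52), (38, 29), (23, -17) in order.
Using the shoelace formula, 2A = |[33·52 − 48·49] + [48·29 − 38·52] + [38·(-17) − 23·29] + [23·49 − 33·(-17)]| = 845, so the area is 845/2.
Along each edge there are gcd(|Δx|,|Δy|)+1 lattice points, so counting each shared vertex once the boundary has gcd(15,3) + gcd(10,23) + gcd(15,46) + gcd(10,66) = 3+1+1+2 = 7.
By Pick's theorem I = A − B/2 + 1 = 845/2 − 7/2 + 1 = 420.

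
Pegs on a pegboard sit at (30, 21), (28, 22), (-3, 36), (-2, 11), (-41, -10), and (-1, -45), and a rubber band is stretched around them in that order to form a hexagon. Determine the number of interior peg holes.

2405

The shoelace formula gives twice the area as |(30·22 − 28·21) + (28·36 − (-3)·22) + ((-3)·11 − (-2)·36) + ((-2)·(-10) − (-41)·11) + ((-41)·(-45) − (-1)·(-10)) + ((-1)·21 − 30·(-45))| = 4820, so the area is 2410.
The number of boundary lattice points is Σ gcd(|Δx|,|Δy|) = gcd(2,1) + gcd(31,14) + gcd(1,25) + gcd(39,21) + gcd(40,35) + gcd(31,66) = 1+1+1+3+5+1 = 12.
Pick's theorem gives I = A − B/2 + 1 = 2410 − 12/2 + 1 = 2405.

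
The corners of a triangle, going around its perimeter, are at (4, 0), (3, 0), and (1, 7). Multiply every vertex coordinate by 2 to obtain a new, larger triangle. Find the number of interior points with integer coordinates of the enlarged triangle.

12

The shoelace formula gives twice the area as |(4·0 − 3·0) + (3·7 − 1·0) + (1·0 − 4·7)| = 7, so the area is 7/2.
Summing gcd(|Δx|,|Δy|) over the edges gives the boundary count: gcd(1,0) + gcd(2,7) + gcd(3,7) = 1+1+1 = 3.
Scaling by 2 multiplies the area by 2² = 4 (so the new area is 14) and multiplies the boundary lattice-point count by 2, giving 6.
By Pick's theorem, the interior count of the dilated polygon is 14 − 6/2 + 1 = 12.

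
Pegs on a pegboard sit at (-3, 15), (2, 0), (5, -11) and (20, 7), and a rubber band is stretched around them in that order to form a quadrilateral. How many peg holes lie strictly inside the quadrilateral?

Using the shoelace formula, 2A = |((-3)·0 − 2·15) + (2·(-11) − 5·0) + (5·7 − 20·(-11)) + (20·15 − (-3)·7)| = 524, so the area is 262.
Summing gcd(|Δx|,|Δy|) over the edges gives the boundary count: gcd(5,15) + gcd(3,11) + gcd(15,18) + gcd(23,8) = 5+1+3+1 = 10.
Pick's theorem gives I = A − B/2 + 1 = 262 − 10/2 + 1 = 258.

258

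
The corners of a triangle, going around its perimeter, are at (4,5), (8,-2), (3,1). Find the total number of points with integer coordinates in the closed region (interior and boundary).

14

By the shoelace formula, twice the signed area is |[4·(-2) − 8·5] + [8·1 − 3·(-2)] + [3·5 − 4·1]| = 23, so the area is 11.5.
The number of boundary lattice points is Σ gcd(|Δx|,|Δy|) = gcd(4,7) + gcd(5,3) + gcd(1,4) = 1+1+1 = 3.
Pick's theorem gives I = A − B/2 + 1 = 11.5 − 3/2 + 1 = 11, so the closed region contains I + B = 11 + 3 = 14 lattice points.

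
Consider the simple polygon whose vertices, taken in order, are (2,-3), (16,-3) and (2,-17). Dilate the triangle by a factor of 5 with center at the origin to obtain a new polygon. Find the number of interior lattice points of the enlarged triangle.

Using the shoelace formula, 2A = |[2·(-3) − 16·(-3)] + [16·(-17) − 2·(-3)] + [2·(-3) − 2·(-17)]| = 196, so the area is 98.
Along each edge there are gcd(|Δx|,|Δy|)+1 lattice points, so counting each shared vertex once the boundary has gcd(14,0) + gcd(14,14) + gcd(0,14) = 14+14+14 = 42.
Scaling by 5 multiplies the area by 5² = 25 (so the new area is 2450) and multiplies the boundary lattice-point count by 5, giving 210.
By Pick's theorem, the interior count of the dilated polygon is 2450 − 210/2 + 1 = 2346.

2346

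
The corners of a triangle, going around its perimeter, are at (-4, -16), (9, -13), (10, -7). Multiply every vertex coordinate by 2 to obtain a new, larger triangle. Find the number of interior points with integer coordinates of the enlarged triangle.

By the shoelace formula, twice the signed area is |[(-4)·(-13) − 9·(-16)] + [9·(-7) − 10·(-13)] + [10·(-16) − (-4)·(-7)]| = 75, so the area is 37.5.
Summing gcd(|Δx|,|Δy|) over the edges gives the boundary count: gcd(13,3) + gcd(1,6) + gcd(14,9) = 1+1+1 = 3.
Scaling by 2 multiplies the area by 2² = 4 (so the new area is 150) and multiplies the boundary lattice-point count by 2, giving 6.
By Pick's theorem, the interior count of the dilated polygon is 150 − 6/2 + 1 = 148.

148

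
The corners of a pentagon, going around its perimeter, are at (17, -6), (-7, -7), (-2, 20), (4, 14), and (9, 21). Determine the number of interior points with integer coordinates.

By the shoelace formula, twice the signed area is |(17·(-7) − (-7)·(-6)) + ((-7)·20 − (-2)·(-7)) + ((-2)·14 − 4·20) + (4·21 − 9·14) + (9·(-6) − 17·21)| = 876, so the area is 438.
Summing gcd(|Δx|,|Δy|) over the edges gives the boundary count: gcd(24,1) + gcd(5,27) + gcd(6,6) + gcd(5,7) + gcd(8,27) = 1+1+6+1+1 = 10.
Pick's theorem gives I = A − B/2 + 1 = 438 − 10/2 + 1 = 434.

434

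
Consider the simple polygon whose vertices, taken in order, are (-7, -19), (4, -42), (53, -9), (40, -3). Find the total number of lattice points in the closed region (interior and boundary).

993

Using the shoelace formula, 2A = |((-7)·(-42) − 4·(-19)) + (4·(-9) − 53·(-42)) + (53·(-3) − 40·(-9)) + (40·(-19) − (-7)·(-3))| = 1980, so the area is 990.
Summing gcd(|Δx|,|Δy|) over the edges gives the boundary count: gcd(11,23) + gcd(49,33) + gcd(13,6) + gcd(47,16) = 1+1+1+1 = 4.
Pick's theorem gives I = A − B/2 + 1 = 990 − 4/2 + 1 = 989, so the closed region contains I + B = 989 + 4 = 993 lattice points.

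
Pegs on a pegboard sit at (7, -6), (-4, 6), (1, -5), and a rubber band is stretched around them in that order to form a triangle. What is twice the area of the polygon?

61

By the shoelace formula, twice the signed area is |[7·6 − (-4)·(-6)] + [(-4)·(-5) − 1·6] + [1·(-6) − 7·(-5)]| = 61, so the area is 30.5.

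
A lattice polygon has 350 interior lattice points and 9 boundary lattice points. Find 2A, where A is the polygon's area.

707

Pick's theorem states A = I + B/2 − 1, so A = 350 + 9/2 − 1 = 707/2.
Hence 2A = 707.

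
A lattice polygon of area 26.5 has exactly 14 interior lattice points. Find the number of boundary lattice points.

Pick's theorem gives A = I + B/2 − 1, so B = 2(A − I + 1) = 2(26.5 − 14 + 1) = 27.

27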